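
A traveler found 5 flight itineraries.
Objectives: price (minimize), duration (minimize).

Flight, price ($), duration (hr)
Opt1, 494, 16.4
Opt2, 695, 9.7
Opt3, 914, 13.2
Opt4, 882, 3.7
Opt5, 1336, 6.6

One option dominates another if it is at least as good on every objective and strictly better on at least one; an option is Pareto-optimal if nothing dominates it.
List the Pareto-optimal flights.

Opt1: not dominated (best price).
Opt2: not dominated.
Opt3: dominated by Opt2 (price 695≤914, duration 9.7≤13.2).
Opt4: not dominated (best duration).
Opt5: dominated by Opt4 (price 882≤1336, duration 3.7≤6.6).

Opt1, Opt2, Opt4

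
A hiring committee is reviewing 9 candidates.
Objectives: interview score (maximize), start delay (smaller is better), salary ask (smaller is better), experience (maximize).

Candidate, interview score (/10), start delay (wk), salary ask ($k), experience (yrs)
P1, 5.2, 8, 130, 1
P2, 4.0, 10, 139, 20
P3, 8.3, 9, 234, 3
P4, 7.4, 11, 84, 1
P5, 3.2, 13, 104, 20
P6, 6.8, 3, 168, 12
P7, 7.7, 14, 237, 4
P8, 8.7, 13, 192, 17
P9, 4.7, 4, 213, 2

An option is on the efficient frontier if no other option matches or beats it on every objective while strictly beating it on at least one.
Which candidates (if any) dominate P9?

P6

P6: interview score 6.8≥4.7, start delay 3≤4, salary ask 168≤213, experience 12≥2 — dominates P9.
Others (P1, P2, P3, P4, P5, P7, P8) are each worse than P9 on at least one objective.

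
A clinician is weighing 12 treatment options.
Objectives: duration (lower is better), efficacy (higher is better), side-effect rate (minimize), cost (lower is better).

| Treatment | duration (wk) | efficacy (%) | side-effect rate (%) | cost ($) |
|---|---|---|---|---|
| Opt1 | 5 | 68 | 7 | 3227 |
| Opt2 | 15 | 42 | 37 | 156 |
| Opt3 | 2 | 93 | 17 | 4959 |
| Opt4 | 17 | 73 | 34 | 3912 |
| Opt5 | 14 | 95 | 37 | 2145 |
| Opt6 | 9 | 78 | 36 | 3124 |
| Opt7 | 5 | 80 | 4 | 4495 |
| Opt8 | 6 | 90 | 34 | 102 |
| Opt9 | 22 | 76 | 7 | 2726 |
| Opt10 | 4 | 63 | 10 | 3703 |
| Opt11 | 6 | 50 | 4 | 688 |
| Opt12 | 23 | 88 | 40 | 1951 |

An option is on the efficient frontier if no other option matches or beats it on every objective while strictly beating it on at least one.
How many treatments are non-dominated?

8

Opt1: not dominated.
Opt2: dominated by Opt8 (duration 6≤15, efficacy 90≥42, side-effect rate 34≤37, cost 102≤156).
Opt3: not dominated (best duration).
Opt4: dominated by Opt8 (duration 6≤17, efficacy 90≥73, side-effect rate 34≤34, cost 102≤3912).
Opt5: not dominated (best efficacy).
Opt6: dominated by Opt8 (duration 6≤9, efficacy 90≥78, side-effect rate 34≤36, cost 102≤3124).
Opt7: not dominated.
Opt8: not dominated (best cost).
Opt9: not dominated.
Opt10: not dominated.
Opt11: not dominated.
Opt12: dominated by Opt8 (duration 6≤23, efficacy 90≥88, side-effect rate 34≤40, cost 102≤1951).
Pareto-optimal: Opt1, Opt3, Opt5, Opt7, Opt8, Opt9, Opt10, Opt11 → 8.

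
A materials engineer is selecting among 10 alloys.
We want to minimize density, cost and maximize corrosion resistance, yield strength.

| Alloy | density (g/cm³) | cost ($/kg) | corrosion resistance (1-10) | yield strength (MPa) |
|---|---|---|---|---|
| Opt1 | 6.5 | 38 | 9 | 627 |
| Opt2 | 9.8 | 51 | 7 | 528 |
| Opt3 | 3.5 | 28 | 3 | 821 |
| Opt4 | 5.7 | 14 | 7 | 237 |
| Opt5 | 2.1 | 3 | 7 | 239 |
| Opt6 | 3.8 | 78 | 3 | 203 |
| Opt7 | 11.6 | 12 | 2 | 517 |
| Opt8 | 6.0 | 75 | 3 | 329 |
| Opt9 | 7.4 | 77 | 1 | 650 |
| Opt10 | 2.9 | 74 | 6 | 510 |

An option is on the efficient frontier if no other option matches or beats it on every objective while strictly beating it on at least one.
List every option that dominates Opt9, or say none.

Opt3

Opt3: density 3.5≤7.4, cost 28≤77, corrosion resistance 3≥1, yield strength 821≥650 — dominates Opt9.
Others (Opt1, Opt2, Opt4, Opt5, Opt6, Opt7, Opt8, Opt10) are each worse than Opt9 on at least one objective.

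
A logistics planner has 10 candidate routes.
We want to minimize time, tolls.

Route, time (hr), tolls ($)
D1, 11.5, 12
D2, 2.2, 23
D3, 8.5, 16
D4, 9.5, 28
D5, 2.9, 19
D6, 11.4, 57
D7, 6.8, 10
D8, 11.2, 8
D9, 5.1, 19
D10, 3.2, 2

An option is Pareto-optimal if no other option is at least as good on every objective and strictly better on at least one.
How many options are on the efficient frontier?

D1: dominated by D7 (time 6.8≤11.5, tolls 10≤12).
D2: not dominated (best time).
D3: dominated by D7 (time 6.8≤8.5, tolls 10≤16).
D4: dominated by D2 (time 2.2≤9.5, tolls 23≤28).
D5: not dominated.
D6: dominated by D2 (time 2.2≤11.4, tolls 23≤57).
D7: dominated by D10 (time 3.2≤6.8, tolls 2≤10).
D8: dominated by D10 (time 3.2≤11.2, tolls 2≤8).
D9: dominated by D5 (time 2.9≤5.1, tolls 19≤19).
D10: not dominated (best tolls).
Pareto-optimal: D2, D5, D10 → 3.

3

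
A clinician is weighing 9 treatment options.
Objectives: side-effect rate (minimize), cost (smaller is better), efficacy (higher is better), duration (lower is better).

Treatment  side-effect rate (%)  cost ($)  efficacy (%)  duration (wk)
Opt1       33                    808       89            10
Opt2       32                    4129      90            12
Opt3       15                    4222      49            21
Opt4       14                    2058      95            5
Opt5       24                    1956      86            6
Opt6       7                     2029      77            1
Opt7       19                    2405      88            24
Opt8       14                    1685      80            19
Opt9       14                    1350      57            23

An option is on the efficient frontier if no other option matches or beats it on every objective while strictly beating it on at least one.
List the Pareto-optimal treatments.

Opt1, Opt4, Opt5, Opt6, Opt8, Opt9

Opt1: not dominated (best cost).
Opt2: dominated by Opt4 (side-effect rate 14≤32, cost 2058≤4129, efficacy 95≥90, duration 5≤12).
Opt3: dominated by Opt4 (side-effect rate 14≤15, cost 2058≤4222, efficacy 95≥49, duration 5≤21).
Opt4: not dominated (best efficacy).
Opt5: not dominated.
Opt6: not dominated (best side-effect rate).
Opt7: dominated by Opt4 (side-effect rate 14≤19, cost 2058≤2405, efficacy 95≥88, duration 5≤24).
Opt8: not dominated.
Opt9: not dominated.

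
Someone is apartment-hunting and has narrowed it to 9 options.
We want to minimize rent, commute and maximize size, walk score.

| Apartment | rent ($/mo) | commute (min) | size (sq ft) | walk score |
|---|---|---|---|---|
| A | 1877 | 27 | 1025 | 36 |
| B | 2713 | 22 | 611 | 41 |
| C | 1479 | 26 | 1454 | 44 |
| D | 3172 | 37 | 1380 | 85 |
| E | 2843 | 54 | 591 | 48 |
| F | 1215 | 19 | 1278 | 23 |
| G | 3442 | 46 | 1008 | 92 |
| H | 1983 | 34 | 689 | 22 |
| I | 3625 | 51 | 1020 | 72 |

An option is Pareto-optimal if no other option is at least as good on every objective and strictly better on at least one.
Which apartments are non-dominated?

A: dominated by C (rent 1479≤1877, commute 26≤27, size 1454≥1025, walk score 44≥36).
B: not dominated.
C: not dominated (best size).
D: not dominated.
E: not dominated.
F: not dominated (best rent).
G: not dominated (best walk score).
H: dominated by A (rent 1877≤1983, commute 27≤34, size 1025≥689, walk score 36≥22).
I: dominated by D (rent 3172≤3625, commute 37≤51, size 1380≥1020, walk score 85≥72).

B, C, D, E, F, G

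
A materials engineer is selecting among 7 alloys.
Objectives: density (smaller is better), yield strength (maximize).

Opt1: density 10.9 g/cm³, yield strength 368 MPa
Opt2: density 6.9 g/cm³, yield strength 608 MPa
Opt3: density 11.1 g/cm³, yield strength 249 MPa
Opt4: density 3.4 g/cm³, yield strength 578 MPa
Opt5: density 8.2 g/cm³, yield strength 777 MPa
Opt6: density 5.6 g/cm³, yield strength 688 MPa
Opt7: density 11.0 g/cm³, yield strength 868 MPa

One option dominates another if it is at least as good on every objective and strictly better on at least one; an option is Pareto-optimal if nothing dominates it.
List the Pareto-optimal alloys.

Opt4, Opt5, Opt6, Opt7

Opt1: dominated by Opt2 (density 6.9≤10.9, yield strength 608≥368).
Opt2: dominated by Opt6 (density 5.6≤6.9, yield strength 688≥608).
Opt3: dominated by Opt1 (density 10.9≤11.1, yield strength 368≥249).
Opt4: not dominated (best density).
Opt5: not dominated.
Opt6: not dominated.
Opt7: not dominated (best yield strength).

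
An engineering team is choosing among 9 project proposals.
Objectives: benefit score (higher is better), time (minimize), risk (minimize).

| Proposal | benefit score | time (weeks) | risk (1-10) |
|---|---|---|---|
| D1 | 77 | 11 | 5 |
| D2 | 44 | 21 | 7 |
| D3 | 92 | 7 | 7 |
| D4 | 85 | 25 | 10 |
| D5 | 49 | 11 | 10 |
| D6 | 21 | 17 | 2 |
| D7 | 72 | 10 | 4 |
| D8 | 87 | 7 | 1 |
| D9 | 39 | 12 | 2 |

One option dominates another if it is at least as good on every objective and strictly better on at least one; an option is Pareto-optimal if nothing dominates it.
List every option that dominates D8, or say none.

D1: worse on benefit score (77 vs 87).
D2: worse on benefit score (44 vs 87).
D3: worse on risk (7 vs 1).
D4: worse on benefit score (85 vs 87).
D5: worse on benefit score (49 vs 87).
D6: worse on benefit score (21 vs 87).
D7: worse on benefit score (72 vs 87).
D9: worse on benefit score (39 vs 87).
No option dominates D8.

none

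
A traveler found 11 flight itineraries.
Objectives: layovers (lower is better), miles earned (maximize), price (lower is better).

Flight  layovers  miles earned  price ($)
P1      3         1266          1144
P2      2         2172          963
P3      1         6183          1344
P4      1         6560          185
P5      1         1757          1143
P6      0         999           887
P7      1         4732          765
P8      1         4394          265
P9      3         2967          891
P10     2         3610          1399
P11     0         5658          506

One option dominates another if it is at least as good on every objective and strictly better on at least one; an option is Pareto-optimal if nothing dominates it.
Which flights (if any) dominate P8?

P4

P4: layovers 1≤1, miles earned 6560≥4394, price 185≤265 — dominates P8.
Others (P1, P2, P3, P5, P6, P7, P9, P10, P11) are each worse than P8 on at least one objective.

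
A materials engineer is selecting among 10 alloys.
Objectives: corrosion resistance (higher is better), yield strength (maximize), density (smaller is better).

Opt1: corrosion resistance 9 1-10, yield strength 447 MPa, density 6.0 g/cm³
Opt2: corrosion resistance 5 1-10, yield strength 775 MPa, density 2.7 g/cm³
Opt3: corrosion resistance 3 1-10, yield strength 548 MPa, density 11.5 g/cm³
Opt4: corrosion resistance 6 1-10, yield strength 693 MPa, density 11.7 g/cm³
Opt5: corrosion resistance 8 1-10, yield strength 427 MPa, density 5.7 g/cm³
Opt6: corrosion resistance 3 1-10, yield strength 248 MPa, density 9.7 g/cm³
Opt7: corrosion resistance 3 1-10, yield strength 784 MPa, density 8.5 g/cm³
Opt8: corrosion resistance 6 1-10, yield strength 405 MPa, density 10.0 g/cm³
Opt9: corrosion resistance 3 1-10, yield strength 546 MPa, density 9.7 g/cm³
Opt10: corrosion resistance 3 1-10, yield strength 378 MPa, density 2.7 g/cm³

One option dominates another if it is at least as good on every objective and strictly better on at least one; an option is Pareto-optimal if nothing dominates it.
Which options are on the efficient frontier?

Opt1, Opt2, Opt4, Opt5, Opt7

Opt1: not dominated (best corrosion resistance).
Opt2: not dominated.
Opt3: dominated by Opt2 (corrosion resistance 5≥3, yield strength 775≥548, density 2.7≤11.5).
Opt4: not dominated.
Opt5: not dominated.
Opt6: dominated by Opt1 (corrosion resistance 9≥3, yield strength 447≥248, density 6.0≤9.7).
Opt7: not dominated (best yield strength).
Opt8: dominated by Opt1 (corrosion resistance 9≥6, yield strength 447≥405, density 6.0≤10.0).
Opt9: dominated by Opt2 (corrosion resistance 5≥3, yield strength 775≥546, density 2.7≤9.7).
Opt10: dominated by Opt2 (corrosion resistance 5≥3, yield strength 775≥378, density 2.7≤2.7).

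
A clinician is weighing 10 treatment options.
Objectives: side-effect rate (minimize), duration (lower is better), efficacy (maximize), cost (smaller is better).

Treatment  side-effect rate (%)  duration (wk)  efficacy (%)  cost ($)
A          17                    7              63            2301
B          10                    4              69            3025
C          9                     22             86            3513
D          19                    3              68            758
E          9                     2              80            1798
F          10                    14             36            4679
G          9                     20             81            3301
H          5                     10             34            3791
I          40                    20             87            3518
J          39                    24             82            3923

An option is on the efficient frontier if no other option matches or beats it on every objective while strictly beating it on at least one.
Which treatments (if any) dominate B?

E

E: side-effect rate 9≤10, duration 2≤4, efficacy 80≥69, cost 1798≤3025 — dominates B.
Others (A, C, D, F, G, H, I, J) are each worse than B on at least one objective.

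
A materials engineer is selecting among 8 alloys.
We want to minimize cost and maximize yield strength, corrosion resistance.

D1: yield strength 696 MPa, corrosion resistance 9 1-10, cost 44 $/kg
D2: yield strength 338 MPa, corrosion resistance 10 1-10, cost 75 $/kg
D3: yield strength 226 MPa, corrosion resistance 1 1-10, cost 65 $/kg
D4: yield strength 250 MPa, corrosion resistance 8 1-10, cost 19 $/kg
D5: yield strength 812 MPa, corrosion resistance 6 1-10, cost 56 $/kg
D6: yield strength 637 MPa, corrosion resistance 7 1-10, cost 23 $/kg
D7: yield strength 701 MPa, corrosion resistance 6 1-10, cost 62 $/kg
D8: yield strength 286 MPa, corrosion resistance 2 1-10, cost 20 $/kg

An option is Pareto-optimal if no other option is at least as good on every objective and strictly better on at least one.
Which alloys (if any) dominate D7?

D5

D5: yield strength 812≥701, corrosion resistance 6≥6, cost 56≤62 — dominates D7.
Others (D1, D2, D3, D4, D6, D8) are each worse than D7 on at least one objective.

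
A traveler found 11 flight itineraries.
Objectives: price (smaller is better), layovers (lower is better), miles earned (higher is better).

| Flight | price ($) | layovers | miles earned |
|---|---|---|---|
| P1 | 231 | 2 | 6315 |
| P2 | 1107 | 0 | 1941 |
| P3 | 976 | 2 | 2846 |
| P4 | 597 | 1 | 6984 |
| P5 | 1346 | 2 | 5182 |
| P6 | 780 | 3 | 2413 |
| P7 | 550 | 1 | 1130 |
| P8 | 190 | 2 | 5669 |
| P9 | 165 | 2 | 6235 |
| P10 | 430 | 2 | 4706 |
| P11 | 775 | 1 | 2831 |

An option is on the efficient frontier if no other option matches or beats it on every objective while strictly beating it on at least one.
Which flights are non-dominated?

P1: not dominated.
P2: not dominated (best layovers).
P3: dominated by P1 (price 231≤976, layovers 2≤2, miles earned 6315≥2846).
P4: not dominated (best miles earned).
P5: dominated by P1 (price 231≤1346, layovers 2≤2, miles earned 6315≥5182).
P6: dominated by P1 (price 231≤780, layovers 2≤3, miles earned 6315≥2413).
P7: not dominated.
P8: dominated by P9 (price 165≤190, layovers 2≤2, miles earned 6235≥5669).
P9: not dominated (best price).
P10: dominated by P1 (price 231≤430, layovers 2≤2, miles earned 6315≥4706).
P11: dominated by P4 (price 597≤775, layovers 1≤1, miles earned 6984≥2831).

P1, P2, P4, P7, P9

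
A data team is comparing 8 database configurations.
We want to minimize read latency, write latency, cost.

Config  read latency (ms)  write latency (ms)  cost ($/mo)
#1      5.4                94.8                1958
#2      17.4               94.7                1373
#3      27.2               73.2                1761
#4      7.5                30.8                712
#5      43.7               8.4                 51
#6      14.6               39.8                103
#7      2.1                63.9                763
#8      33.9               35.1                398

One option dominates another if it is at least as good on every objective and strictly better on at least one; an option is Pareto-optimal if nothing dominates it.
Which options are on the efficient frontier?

#1: dominated by #7 (read latency 2.1≤5.4, write latency 63.9≤94.8, cost 763≤1958).
#2: dominated by #4 (read latency 7.5≤17.4, write latency 30.8≤94.7, cost 712≤1373).
#3: dominated by #4 (read latency 7.5≤27.2, write latency 30.8≤73.2, cost 712≤1761).
#4: not dominated.
#5: not dominated (best write latency).
#6: not dominated.
#7: not dominated (best read latency).
#8: not dominated.

#4, #5, #6, #7, #8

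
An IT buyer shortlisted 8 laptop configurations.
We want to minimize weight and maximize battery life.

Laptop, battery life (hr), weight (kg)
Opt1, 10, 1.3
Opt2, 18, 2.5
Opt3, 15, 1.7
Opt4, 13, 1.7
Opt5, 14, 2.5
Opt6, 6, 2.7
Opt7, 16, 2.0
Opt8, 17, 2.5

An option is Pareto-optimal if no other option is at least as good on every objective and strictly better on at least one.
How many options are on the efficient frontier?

Opt1: not dominated (best weight).
Opt2: not dominated (best battery life).
Opt3: not dominated.
Opt4: dominated by Opt3 (battery life 15≥13, weight 1.7≤1.7).
Opt5: dominated by Opt2 (battery life 18≥14, weight 2.5≤2.5).
Opt6: dominated by Opt1 (battery life 10≥6, weight 1.3≤2.7).
Opt7: not dominated.
Opt8: dominated by Opt2 (battery life 18≥17, weight 2.5≤2.5).
Pareto-optimal: Opt1, Opt2, Opt3, Opt7 → 4.

4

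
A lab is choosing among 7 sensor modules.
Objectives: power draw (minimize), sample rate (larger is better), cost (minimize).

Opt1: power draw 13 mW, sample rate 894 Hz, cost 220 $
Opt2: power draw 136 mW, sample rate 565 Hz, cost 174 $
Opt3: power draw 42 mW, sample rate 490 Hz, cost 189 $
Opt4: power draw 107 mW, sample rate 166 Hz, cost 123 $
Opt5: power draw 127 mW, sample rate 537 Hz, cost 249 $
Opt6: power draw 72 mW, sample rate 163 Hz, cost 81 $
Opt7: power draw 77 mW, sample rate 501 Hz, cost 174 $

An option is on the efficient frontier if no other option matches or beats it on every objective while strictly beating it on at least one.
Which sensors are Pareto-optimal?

Opt1: not dominated (best power draw).
Opt2: not dominated.
Opt3: not dominated.
Opt4: not dominated.
Opt5: dominated by Opt1 (power draw 13≤127, sample rate 894≥537, cost 220≤249).
Opt6: not dominated (best cost).
Opt7: not dominated.

Opt1, Opt2, Opt3, Opt4, Opt6, Opt7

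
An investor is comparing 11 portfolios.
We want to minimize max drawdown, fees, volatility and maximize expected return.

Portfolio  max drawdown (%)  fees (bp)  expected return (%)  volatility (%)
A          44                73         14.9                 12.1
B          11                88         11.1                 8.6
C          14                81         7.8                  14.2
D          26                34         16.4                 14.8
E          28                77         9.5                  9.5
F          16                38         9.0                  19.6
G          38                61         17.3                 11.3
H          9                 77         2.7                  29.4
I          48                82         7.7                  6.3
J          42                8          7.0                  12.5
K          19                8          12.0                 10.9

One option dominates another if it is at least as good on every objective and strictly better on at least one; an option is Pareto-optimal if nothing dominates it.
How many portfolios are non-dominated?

A: dominated by G (max drawdown 38≤44, fees 61≤73, expected return 17.3≥14.9, volatility 11.3≤12.1).
B: not dominated.
C: not dominated.
D: not dominated.
E: not dominated.
F: not dominated.
G: not dominated (best expected return).
H: not dominated (best max drawdown).
I: not dominated (best volatility).
J: dominated by K (max drawdown 19≤42, fees 8≤8, expected return 12.0≥7.0, volatility 10.9≤12.5).
K: not dominated.
Pareto-optimal: B, C, D, E, F, G, H, I, K → 9.

9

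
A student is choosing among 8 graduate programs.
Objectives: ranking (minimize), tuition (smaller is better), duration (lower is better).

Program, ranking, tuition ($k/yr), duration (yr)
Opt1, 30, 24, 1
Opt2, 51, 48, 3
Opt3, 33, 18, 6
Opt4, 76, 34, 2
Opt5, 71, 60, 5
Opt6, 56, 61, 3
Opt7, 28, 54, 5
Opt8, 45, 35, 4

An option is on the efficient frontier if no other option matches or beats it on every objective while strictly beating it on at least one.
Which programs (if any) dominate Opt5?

Opt1: ranking 30≤71, tuition 24≤60, duration 1≤5 — dominates Opt5.
Opt2: ranking 51≤71, tuition 48≤60, duration 3≤5 — dominates Opt5.
Opt7: ranking 28≤71, tuition 54≤60, duration 5≤5 — dominates Opt5.
Opt8: ranking 45≤71, tuition 35≤60, duration 4≤5 — dominates Opt5.
Others (Opt3, Opt4, Opt6) are each worse than Opt5 on at least one objective.

Opt1, Opt2, Opt7, Opt8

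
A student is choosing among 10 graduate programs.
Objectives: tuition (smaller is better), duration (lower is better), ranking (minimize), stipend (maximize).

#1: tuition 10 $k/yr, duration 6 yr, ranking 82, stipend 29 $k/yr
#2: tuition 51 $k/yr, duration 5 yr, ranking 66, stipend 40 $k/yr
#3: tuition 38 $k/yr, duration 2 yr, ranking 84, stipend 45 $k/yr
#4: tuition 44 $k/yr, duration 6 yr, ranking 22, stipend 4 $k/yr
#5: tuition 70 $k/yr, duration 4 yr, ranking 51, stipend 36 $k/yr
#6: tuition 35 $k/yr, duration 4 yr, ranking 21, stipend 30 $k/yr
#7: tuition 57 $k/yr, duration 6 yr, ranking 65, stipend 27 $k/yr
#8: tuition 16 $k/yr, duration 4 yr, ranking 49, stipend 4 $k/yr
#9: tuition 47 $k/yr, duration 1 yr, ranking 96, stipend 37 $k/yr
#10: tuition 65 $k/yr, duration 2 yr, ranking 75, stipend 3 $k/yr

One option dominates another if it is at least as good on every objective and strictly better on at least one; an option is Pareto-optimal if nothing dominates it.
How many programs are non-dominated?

#1: not dominated (best tuition).
#2: not dominated.
#3: not dominated (best stipend).
#4: dominated by #6 (tuition 35≤44, duration 4≤6, ranking 21≤22, stipend 30≥4).
#5: not dominated.
#6: not dominated (best ranking).
#7: dominated by #6 (tuition 35≤57, duration 4≤6, ranking 21≤65, stipend 30≥27).
#8: not dominated.
#9: not dominated (best duration).
#10: not dominated.
Pareto-optimal: #1, #2, #3, #5, #6, #8, #9, #10 → 8.

8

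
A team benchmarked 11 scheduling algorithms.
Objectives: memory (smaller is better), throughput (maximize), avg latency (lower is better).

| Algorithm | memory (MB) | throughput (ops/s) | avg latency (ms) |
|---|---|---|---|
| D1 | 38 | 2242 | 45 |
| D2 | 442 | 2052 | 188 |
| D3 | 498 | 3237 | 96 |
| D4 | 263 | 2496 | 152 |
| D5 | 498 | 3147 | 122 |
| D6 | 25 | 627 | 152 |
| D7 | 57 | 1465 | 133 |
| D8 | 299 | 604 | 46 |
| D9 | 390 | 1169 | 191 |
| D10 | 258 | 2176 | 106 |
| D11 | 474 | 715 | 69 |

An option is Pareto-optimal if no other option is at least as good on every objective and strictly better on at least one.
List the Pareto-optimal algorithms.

D1: not dominated (best avg latency).
D2: dominated by D1 (memory 38≤442, throughput 2242≥2052, avg latency 45≤188).
D3: not dominated (best throughput).
D4: not dominated.
D5: dominated by D3 (memory 498≤498, throughput 3237≥3147, avg latency 96≤122).
D6: not dominated (best memory).
D7: dominated by D1 (memory 38≤57, throughput 2242≥1465, avg latency 45≤133).
D8: dominated by D1 (memory 38≤299, throughput 2242≥604, avg latency 45≤46).
D9: dominated by D1 (memory 38≤390, throughput 2242≥1169, avg latency 45≤191).
D10: dominated by D1 (memory 38≤258, throughput 2242≥2176, avg latency 45≤106).
D11: dominated by D1 (memory 38≤474, throughput 2242≥715, avg latency 45≤69).

D1, D3, D4, D6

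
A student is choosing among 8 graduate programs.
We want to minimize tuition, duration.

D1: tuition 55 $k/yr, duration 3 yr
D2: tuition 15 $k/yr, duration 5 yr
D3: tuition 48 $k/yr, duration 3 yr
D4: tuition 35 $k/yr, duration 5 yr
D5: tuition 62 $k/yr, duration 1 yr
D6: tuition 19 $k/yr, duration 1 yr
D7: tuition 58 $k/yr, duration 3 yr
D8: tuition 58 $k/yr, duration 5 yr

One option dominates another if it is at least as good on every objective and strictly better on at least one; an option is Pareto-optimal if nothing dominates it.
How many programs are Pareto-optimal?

D1: dominated by D3 (tuition 48≤55, duration 3≤3).
D2: not dominated (best tuition).
D3: dominated by D6 (tuition 19≤48, duration 1≤3).
D4: dominated by D2 (tuition 15≤35, duration 5≤5).
D5: dominated by D6 (tuition 19≤62, duration 1≤1).
D6: not dominated.
D7: dominated by D1 (tuition 55≤58, duration 3≤3).
D8: dominated by D1 (tuition 55≤58, duration 3≤5).
Pareto-optimal: D2, D6 → 2.

2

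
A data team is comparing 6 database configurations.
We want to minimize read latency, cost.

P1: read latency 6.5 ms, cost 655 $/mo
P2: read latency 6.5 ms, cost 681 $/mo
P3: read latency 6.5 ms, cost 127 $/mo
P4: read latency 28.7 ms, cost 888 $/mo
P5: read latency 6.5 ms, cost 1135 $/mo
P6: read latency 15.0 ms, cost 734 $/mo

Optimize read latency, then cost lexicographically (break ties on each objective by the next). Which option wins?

P3

First minimize read latency: best is 6.5, kept {P1, P2, P3, P5}.
Then minimize cost: best is 127, kept {P3}.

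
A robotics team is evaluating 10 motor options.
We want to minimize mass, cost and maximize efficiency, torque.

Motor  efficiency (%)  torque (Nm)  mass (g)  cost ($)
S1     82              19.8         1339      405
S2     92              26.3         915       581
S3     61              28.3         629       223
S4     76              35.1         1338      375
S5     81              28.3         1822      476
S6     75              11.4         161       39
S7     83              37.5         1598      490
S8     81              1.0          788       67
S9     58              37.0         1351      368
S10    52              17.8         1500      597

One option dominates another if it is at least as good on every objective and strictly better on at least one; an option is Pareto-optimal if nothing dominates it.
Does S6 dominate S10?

No

S6 vs S10: S6 is worse on torque (11.4 vs 17.8), so it does not dominate S10.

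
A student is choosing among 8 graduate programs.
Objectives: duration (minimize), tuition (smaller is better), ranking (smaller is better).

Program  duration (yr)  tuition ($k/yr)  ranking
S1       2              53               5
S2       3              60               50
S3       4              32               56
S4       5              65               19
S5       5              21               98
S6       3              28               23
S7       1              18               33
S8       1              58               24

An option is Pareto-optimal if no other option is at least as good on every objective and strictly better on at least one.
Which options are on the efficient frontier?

S1, S6, S7, S8

S1: not dominated (best ranking).
S2: dominated by S1 (duration 2≤3, tuition 53≤60, ranking 5≤50).
S3: dominated by S6 (duration 3≤4, tuition 28≤32, ranking 23≤56).
S4: dominated by S1 (duration 2≤5, tuition 53≤65, ranking 5≤19).
S5: dominated by S7 (duration 1≤5, tuition 18≤21, ranking 33≤98).
S6: not dominated.
S7: not dominated (best tuition).
S8: not dominated.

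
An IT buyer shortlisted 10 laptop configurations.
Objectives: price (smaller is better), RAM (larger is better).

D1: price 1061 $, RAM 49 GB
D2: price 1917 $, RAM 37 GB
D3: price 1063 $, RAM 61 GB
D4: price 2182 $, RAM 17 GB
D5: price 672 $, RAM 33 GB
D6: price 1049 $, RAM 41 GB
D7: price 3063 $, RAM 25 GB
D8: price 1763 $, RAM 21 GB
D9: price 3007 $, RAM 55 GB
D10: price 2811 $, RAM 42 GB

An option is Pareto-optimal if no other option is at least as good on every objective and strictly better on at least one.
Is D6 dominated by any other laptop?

D1: worse on price (1061 vs 1049).
D2: worse on price (1917 vs 1049).
D3: worse on price (1063 vs 1049).
D4: worse on price (2182 vs 1049).
D5: worse on RAM (33 vs 41).
D7: worse on price (3063 vs 1049).
D8: worse on price (1763 vs 1049).
D9: worse on price (3007 vs 1049).
D10: worse on price (2811 vs 1049).
No option is at least as good as D6 on every objective and strictly better on one.

No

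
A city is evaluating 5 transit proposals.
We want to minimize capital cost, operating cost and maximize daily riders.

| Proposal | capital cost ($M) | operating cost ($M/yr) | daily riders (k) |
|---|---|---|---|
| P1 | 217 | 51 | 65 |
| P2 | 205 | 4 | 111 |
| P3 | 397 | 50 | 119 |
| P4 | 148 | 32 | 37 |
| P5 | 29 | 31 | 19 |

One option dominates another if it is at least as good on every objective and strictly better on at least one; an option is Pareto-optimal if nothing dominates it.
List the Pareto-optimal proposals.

P2, P3, P4, P5

P1: dominated by P2 (capital cost 205≤217, operating cost 4≤51, daily riders 111≥65).
P2: not dominated (best operating cost).
P3: not dominated (best daily riders).
P4: not dominated.
P5: not dominated (best capital cost).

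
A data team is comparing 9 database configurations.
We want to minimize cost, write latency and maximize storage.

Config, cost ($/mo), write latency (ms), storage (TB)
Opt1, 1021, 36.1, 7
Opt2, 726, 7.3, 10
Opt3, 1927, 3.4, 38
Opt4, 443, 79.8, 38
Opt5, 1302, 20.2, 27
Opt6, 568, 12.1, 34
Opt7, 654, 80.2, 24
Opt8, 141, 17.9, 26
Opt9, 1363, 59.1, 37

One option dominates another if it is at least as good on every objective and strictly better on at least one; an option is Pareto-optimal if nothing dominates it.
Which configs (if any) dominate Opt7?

Opt4: cost 443≤654, write latency 79.8≤80.2, storage 38≥24 — dominates Opt7.
Opt6: cost 568≤654, write latency 12.1≤80.2, storage 34≥24 — dominates Opt7.
Opt8: cost 141≤654, write latency 17.9≤80.2, storage 26≥24 — dominates Opt7.
Others (Opt1, Opt2, Opt3, Opt5, Opt9) are each worse than Opt7 on at least one objective.

Opt4, Opt6, Opt8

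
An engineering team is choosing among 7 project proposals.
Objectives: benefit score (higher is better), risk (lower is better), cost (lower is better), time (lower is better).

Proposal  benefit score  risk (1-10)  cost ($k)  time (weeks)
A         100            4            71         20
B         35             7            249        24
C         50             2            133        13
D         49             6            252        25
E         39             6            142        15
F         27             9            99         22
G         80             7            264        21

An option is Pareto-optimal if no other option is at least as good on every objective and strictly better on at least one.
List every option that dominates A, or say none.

B: worse on benefit score (35 vs 100).
C: worse on benefit score (50 vs 100).
D: worse on benefit score (49 vs 100).
E: worse on benefit score (39 vs 100).
F: worse on benefit score (27 vs 100).
G: worse on benefit score (80 vs 100).
No option dominates A.

none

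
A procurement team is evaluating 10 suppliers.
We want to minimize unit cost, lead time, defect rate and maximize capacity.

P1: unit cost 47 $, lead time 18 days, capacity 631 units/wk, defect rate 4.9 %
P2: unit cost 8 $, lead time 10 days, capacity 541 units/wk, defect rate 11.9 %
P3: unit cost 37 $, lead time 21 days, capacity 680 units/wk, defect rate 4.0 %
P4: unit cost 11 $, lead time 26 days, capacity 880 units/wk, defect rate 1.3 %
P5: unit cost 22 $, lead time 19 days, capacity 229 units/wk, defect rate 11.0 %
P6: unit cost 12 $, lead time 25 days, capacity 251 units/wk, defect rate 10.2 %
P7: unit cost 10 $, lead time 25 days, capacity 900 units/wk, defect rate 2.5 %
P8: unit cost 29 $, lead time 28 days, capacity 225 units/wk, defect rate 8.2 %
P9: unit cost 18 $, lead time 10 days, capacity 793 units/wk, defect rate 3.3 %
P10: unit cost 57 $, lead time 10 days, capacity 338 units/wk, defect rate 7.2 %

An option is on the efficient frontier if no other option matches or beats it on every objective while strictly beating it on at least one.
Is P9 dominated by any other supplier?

P1: worse on unit cost (47 vs 18).
P2: worse on capacity (541 vs 793).
P3: worse on unit cost (37 vs 18).
P4: worse on lead time (26 vs 10).
P5: worse on unit cost (22 vs 18).
P6: worse on lead time (25 vs 10).
P7: worse on lead time (25 vs 10).
P8: worse on unit cost (29 vs 18).
P10: worse on unit cost (57 vs 18).
No option is at least as good as P9 on every objective and strictly better on one.

No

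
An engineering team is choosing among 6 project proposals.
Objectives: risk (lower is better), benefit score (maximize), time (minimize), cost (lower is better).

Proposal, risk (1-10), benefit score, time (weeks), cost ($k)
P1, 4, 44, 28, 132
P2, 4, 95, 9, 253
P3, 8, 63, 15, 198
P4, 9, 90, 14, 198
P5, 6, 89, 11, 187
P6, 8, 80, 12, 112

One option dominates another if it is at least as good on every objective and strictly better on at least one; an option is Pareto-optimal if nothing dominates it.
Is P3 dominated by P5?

Yes

P5 vs P3: risk 6≤8, benefit score 89≥63, time 11≤15, cost 187≤198 — P5 is at least as good on every objective with at least one strict improvement.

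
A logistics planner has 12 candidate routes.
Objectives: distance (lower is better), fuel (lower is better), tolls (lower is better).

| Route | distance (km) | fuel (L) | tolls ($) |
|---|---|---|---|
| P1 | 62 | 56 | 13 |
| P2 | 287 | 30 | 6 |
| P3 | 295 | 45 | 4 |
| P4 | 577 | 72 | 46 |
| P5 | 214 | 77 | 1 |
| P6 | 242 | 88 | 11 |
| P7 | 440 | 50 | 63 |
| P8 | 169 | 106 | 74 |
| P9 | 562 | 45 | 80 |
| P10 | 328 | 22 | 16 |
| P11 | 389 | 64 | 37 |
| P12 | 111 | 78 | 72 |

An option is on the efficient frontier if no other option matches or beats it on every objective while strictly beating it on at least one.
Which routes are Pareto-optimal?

P1: not dominated (best distance).
P2: not dominated.
P3: not dominated.
P4: dominated by P1 (distance 62≤577, fuel 56≤72, tolls 13≤46).
P5: not dominated (best tolls).
P6: dominated by P5 (distance 214≤242, fuel 77≤88, tolls 1≤11).
P7: dominated by P2 (distance 287≤440, fuel 30≤50, tolls 6≤63).
P8: dominated by P1 (distance 62≤169, fuel 56≤106, tolls 13≤74).
P9: dominated by P2 (distance 287≤562, fuel 30≤45, tolls 6≤80).
P10: not dominated (best fuel).
P11: dominated by P1 (distance 62≤389, fuel 56≤64, tolls 13≤37).
P12: dominated by P1 (distance 62≤111, fuel 56≤78, tolls 13≤72).

P1, P2, P3, P5, P10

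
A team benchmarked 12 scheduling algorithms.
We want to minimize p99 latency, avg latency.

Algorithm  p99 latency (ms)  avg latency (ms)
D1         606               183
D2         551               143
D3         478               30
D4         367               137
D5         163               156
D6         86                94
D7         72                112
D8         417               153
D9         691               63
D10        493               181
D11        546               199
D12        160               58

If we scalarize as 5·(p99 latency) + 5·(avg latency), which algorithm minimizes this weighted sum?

D6

D1: 5·606 + 5·183 = 3945
D2: 5·551 + 5·143 = 3470
D3: 5·478 + 5·30 = 2540
D4: 5·367 + 5·137 = 2520
D5: 5·163 + 5·156 = 1595
D6: 5·86 + 5·94 = 900
D7: 5·72 + 5·112 = 920
D8: 5·417 + 5·153 = 2850
D9: 5·691 + 5·63 = 3770
D10: 5·493 + 5·181 = 3370
D11: 5·546 + 5·199 = 3725
D12: 5·160 + 5·58 = 1090
Lowest: D6 at 900.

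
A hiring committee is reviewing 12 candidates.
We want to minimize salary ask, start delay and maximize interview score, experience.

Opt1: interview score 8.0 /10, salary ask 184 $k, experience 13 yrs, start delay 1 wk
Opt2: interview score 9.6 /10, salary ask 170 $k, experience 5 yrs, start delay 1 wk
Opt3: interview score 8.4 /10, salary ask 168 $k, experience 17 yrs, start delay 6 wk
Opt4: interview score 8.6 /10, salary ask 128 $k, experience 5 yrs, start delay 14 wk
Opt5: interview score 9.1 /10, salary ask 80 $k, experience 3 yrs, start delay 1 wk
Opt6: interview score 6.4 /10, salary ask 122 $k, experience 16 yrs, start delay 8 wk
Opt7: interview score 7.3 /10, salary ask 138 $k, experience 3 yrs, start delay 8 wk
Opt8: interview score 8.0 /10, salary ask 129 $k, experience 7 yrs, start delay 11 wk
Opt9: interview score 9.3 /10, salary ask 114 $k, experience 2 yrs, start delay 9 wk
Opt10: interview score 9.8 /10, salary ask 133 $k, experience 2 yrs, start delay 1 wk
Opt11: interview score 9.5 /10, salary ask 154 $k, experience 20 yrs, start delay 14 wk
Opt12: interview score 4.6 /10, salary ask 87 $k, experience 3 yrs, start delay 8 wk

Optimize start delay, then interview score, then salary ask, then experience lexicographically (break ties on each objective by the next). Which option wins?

Opt10

First minimize start delay: best is 1, kept {Opt1, Opt2, Opt5, Opt10}.
Then maximize interview score: best is 9.8, kept {Opt10}.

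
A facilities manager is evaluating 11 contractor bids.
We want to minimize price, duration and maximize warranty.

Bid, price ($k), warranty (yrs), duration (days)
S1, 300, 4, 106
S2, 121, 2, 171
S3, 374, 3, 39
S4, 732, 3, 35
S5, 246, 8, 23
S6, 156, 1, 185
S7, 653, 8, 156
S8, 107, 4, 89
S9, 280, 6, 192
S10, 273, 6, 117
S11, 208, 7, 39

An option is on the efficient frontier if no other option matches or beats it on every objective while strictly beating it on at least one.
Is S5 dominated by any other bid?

S1: worse on price (300 vs 246).
S2: worse on warranty (2 vs 8).
S3: worse on price (374 vs 246).
S4: worse on price (732 vs 246).
S6: worse on warranty (1 vs 8).
S7: worse on price (653 vs 246).
S8: worse on warranty (4 vs 8).
S9: worse on price (280 vs 246).
S10: worse on price (273 vs 246).
S11: worse on warranty (7 vs 8).
No option is at least as good as S5 on every objective and strictly better on one.

No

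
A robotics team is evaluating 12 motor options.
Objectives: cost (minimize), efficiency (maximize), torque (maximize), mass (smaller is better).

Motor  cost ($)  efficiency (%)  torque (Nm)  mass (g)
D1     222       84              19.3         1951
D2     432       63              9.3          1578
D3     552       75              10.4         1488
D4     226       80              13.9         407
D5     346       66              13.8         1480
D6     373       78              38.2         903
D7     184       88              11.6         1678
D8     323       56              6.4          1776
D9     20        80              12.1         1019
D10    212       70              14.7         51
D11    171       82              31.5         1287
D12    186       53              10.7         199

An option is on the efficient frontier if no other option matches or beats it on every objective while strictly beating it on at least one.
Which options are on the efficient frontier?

D1, D4, D6, D7, D9, D10, D11, D12

D1: not dominated.
D2: dominated by D4 (cost 226≤432, efficiency 80≥63, torque 13.9≥9.3, mass 407≤1578).
D3: dominated by D4 (cost 226≤552, efficiency 80≥75, torque 13.9≥10.4, mass 407≤1488).
D4: not dominated.
D5: dominated by D4 (cost 226≤346, efficiency 80≥66, torque 13.9≥13.8, mass 407≤1480).
D6: not dominated (best torque).
D7: not dominated (best efficiency).
D8: dominated by D4 (cost 226≤323, efficiency 80≥56, torque 13.9≥6.4, mass 407≤1776).
D9: not dominated (best cost).
D10: not dominated (best mass).
D11: not dominated.
D12: not dominated.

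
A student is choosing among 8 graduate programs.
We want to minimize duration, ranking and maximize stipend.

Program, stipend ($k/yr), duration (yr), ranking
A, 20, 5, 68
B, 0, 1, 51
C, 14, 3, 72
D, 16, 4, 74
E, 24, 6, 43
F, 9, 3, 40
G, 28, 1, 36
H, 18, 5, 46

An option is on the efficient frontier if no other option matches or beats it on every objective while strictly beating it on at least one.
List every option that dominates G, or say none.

A: worse on stipend (20 vs 28).
B: worse on stipend (0 vs 28).
C: worse on stipend (14 vs 28).
D: worse on stipend (16 vs 28).
E: worse on stipend (24 vs 28).
F: worse on stipend (9 vs 28).
H: worse on stipend (18 vs 28).
No option dominates G.

none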